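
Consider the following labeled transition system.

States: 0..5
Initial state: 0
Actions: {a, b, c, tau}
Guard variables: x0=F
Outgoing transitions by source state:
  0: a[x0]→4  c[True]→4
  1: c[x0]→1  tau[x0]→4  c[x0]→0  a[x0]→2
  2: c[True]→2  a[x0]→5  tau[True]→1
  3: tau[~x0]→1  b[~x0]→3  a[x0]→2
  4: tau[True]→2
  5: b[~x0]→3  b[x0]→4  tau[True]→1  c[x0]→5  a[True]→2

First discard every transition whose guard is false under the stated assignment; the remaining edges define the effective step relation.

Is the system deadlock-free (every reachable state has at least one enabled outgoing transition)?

Reachable = {0,1,2,4}
  0: c→4  [deg 1]
  1: ∅  [no exit]
  2: c→2  tau→1  [deg 2]
  4: tau→2  [deg 1]
Path to 1: c·tau·tau

Answer: DEADLOCK at state 1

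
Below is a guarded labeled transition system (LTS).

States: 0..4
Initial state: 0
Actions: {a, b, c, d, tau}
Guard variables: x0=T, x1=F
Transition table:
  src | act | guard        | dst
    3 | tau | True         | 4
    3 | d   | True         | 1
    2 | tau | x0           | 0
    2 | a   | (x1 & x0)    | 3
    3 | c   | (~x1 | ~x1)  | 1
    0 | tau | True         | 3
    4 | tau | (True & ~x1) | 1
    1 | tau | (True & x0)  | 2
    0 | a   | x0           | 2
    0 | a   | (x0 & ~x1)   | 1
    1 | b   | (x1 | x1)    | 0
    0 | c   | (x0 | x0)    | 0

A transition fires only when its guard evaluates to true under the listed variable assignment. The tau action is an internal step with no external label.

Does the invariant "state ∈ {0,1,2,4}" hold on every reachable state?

Answer: INVARIANT VIOLATED at state 3

Trace:
Allowed set {0,1,2,4}
Reach set: {0,1,2,3,4}
  0: ✓
  1: ✓
  2: ✓
  3: VIOLATES
  4: ✓
witness against invariant: tau → 3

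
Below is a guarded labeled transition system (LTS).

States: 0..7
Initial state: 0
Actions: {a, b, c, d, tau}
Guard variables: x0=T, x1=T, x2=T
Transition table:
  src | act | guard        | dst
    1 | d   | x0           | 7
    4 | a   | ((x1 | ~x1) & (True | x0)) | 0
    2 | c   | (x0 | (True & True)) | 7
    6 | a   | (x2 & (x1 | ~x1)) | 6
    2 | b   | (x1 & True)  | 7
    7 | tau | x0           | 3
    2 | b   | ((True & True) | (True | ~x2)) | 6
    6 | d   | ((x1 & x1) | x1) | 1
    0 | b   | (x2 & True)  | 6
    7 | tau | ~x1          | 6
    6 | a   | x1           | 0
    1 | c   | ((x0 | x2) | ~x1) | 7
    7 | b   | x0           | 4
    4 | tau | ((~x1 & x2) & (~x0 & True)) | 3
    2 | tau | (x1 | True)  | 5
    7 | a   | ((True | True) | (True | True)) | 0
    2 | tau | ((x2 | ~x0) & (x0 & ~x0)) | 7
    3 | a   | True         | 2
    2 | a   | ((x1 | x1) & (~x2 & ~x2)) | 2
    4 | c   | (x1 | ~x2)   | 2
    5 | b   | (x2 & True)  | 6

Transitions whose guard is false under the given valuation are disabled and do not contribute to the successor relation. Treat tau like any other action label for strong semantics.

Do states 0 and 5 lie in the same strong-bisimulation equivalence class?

Bisimulation quotient by refinement:
  π0 = {{0,1,2,3,4,5,6,7}}
  π1 = {{0,5},{1},{2},{3},{4},{6},{7}}
Fixed point at round 2; 7 class(es).
class of 0: {0,5}; class of 5: {0,5}

Answer: BISIMILAR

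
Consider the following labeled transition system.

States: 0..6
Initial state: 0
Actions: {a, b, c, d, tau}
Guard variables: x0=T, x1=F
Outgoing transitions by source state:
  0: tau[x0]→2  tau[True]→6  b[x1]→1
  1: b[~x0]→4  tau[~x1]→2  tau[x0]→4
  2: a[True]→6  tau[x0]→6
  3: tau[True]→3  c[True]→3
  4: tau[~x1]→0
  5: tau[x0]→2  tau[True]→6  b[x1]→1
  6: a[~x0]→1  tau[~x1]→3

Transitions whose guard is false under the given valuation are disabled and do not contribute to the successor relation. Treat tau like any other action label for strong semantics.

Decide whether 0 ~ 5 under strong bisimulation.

Answer: BISIMILAR

Trace:
Bisimulation quotient by refinement:
  P[0] = {{0,1,2,3,4,5,6}}
  P[1] = {{0,1,4,5,6},{2},{3}}
  P[2] = {{0,1,5},{2},{3},{4},{6}}
  P[3] = {{0,5},{1},{2},{3},{4},{6}}
Fixed point at round 4; 6 class(es).
class of 0: {0,5}; class of 5: {0,5}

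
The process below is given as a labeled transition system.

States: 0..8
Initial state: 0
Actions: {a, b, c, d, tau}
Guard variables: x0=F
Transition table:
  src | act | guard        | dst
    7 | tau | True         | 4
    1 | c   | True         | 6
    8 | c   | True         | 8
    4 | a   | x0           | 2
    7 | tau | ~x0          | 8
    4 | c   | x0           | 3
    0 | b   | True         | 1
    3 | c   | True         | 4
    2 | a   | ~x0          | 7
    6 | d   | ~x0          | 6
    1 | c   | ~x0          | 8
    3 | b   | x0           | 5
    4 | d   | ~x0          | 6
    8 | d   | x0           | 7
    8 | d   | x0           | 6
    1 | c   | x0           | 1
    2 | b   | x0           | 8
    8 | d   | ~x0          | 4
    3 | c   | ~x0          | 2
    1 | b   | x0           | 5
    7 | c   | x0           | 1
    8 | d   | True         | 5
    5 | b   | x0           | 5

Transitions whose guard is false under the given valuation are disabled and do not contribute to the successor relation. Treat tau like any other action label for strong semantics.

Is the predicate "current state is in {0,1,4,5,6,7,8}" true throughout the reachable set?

Answer: INVARIANT HOLDS

Trace:
Inv-set: {0,1,4,5,6,7,8}
Reachable = {0,1,4,5,6,8}
  0: safe
  1: safe
  4: safe
  5: safe
  6: safe
  8: safe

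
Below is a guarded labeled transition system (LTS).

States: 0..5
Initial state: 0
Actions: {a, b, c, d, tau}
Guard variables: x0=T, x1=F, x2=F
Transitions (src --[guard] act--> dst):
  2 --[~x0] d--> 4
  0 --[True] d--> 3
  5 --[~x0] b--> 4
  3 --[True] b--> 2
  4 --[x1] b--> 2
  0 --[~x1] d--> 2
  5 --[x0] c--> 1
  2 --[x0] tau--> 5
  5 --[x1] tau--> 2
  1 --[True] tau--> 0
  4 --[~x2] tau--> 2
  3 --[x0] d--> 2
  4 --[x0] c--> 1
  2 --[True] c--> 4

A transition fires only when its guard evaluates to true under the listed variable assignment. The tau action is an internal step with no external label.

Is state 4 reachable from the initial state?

Answer: REACHABLE

Analysis:
After dropping false guards: 10 live edges.
L0 = {0}
L1 = {2,3}  now seen {0,2,3}
L2 = {4,5}  now seen {0,2,3,4,5}
L3 = {1}  now seen {0,1,2,3,4,5}
R = {0,1,2,3,4,5}
Path to 4: d·c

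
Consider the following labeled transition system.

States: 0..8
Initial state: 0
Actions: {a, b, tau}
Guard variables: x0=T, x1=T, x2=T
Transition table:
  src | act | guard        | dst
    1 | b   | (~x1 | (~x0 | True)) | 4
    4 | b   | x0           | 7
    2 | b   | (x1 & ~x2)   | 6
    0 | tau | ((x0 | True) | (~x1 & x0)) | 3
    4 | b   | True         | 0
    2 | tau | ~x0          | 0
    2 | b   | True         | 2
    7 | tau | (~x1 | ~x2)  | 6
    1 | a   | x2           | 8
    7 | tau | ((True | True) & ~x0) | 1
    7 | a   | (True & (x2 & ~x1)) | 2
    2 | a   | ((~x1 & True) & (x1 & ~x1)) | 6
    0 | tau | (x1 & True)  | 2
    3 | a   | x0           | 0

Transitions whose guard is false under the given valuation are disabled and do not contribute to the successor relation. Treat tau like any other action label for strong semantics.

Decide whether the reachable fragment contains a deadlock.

Answer: DEADLOCK-FREE

Trace:
Reach set: {0,2,3}
  0: tau→2  tau→3  [2 out]
  2: b→2  [1 out]
  3: a→0  [1 out]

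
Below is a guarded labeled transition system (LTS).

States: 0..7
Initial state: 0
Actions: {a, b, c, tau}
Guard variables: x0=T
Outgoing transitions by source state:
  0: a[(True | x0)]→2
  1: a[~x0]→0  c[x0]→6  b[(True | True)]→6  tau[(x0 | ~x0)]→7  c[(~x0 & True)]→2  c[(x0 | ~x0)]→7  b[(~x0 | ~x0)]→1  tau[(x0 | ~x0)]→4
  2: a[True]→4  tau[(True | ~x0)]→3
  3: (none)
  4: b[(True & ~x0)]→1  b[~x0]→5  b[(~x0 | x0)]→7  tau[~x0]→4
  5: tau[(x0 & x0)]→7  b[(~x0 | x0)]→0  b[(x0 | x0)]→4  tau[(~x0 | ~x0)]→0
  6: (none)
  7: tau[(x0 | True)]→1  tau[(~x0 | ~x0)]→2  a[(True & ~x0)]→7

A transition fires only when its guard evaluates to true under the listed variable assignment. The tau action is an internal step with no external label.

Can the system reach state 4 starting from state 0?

Guard filter leaves 13 enabled edge(s).
Layer 0: {0}
Layer 1: {2}  total {0,2}
Layer 2: {3,4}  total {0,2,3,4}
Layer 3: {7}  total {0,2,3,4,7}
Layer 4: {1}  total {0,1,2,3,4,7}
Layer 5: {6}  total {0,1,2,3,4,6,7}
Reach set: {0,1,2,3,4,6,7}
trace reaching 4: a·a

Answer: REACHABLE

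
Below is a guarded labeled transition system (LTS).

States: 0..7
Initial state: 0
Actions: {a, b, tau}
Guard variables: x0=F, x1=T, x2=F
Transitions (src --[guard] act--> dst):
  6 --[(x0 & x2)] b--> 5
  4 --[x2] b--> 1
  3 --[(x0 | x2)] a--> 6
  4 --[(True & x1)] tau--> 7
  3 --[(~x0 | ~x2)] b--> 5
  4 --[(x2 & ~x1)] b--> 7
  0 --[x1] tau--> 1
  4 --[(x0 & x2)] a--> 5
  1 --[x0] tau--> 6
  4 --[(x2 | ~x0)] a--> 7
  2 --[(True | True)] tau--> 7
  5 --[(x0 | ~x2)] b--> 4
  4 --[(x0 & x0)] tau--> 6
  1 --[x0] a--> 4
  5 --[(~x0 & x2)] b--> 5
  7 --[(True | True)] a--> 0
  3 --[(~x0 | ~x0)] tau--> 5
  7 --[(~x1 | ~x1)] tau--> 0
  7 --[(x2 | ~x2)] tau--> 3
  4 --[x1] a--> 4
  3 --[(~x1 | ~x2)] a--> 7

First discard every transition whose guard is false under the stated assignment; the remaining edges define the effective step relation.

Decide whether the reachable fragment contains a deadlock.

Reachable = {0,1}
  0: tau→1  [deg 1]
  1: ∅  [STUCK]
witness 1: tau

Answer: DEADLOCK at state 1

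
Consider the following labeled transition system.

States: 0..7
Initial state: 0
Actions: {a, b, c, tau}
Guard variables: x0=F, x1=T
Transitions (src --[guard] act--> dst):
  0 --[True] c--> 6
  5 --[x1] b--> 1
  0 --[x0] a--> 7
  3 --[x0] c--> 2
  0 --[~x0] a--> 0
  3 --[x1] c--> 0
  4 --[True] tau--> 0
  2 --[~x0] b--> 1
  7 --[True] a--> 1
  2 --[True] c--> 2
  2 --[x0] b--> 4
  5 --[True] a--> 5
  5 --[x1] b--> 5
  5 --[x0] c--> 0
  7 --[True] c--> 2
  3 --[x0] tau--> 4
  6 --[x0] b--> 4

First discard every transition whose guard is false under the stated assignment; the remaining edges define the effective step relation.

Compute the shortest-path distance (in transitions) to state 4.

BFS to 4:
  L0 = {0}
  L1 = {6}
4 never appears.

Answer: UNREACHABLE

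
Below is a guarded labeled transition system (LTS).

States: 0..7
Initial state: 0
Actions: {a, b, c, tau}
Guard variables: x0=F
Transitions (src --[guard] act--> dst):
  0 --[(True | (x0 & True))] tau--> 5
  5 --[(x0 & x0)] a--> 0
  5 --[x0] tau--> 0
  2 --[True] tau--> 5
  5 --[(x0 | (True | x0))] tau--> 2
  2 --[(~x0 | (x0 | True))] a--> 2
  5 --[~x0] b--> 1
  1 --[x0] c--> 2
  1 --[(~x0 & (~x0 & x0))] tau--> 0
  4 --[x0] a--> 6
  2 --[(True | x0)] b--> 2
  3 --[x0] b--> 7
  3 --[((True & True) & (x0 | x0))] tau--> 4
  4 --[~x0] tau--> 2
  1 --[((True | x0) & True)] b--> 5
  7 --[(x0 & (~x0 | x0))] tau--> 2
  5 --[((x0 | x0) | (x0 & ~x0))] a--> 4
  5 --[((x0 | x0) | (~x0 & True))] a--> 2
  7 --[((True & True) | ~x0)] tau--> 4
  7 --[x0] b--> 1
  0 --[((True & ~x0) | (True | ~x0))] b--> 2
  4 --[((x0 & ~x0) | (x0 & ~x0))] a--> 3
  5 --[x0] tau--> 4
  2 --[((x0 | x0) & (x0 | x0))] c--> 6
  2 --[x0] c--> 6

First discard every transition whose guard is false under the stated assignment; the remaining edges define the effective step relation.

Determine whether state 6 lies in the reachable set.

After dropping false guards: 11 live edges.
Layer 0: {0}
Layer 1: {2,5}  now seen {0,2,5}
Layer 2: {1}  now seen {0,1,2,5}
R = {0,1,2,5}

Answer: UNREACHABLE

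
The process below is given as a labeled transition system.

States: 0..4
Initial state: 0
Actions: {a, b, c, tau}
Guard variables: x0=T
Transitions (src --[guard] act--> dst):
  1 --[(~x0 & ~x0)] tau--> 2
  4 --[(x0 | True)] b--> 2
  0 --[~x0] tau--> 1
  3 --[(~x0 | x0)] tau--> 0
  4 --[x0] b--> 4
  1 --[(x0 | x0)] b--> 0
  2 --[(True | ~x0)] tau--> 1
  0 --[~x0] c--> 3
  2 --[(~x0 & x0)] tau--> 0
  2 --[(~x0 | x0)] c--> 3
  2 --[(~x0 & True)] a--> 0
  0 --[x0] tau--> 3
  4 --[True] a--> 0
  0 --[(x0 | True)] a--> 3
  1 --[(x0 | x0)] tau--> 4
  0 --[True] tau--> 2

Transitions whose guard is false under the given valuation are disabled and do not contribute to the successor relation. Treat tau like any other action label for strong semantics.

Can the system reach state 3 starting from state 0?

Answer: REACHABLE

Working:
Guard filter leaves 11 enabled edge(s).
L0 = {0}
L1 = {2,3}  now seen {0,2,3}
L2 = {1}  now seen {0,1,2,3}
L3 = {4}  now seen {0,1,2,3,4}
Reach set: {0,1,2,3,4}
witness 3: tau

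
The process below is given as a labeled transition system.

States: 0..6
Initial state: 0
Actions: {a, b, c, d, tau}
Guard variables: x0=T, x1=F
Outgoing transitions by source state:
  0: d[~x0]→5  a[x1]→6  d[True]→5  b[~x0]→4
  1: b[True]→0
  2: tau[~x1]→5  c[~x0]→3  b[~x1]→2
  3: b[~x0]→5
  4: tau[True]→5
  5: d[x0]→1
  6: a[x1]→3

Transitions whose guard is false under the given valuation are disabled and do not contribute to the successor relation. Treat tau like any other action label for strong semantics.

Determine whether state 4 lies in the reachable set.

Answer: UNREACHABLE

Analysis:
After dropping false guards: 6 live edges.
depth 0: {0}
depth 1: {5}  now seen {0,5}
depth 2: {1}  now seen {0,1,5}
Reachable = {0,1,5}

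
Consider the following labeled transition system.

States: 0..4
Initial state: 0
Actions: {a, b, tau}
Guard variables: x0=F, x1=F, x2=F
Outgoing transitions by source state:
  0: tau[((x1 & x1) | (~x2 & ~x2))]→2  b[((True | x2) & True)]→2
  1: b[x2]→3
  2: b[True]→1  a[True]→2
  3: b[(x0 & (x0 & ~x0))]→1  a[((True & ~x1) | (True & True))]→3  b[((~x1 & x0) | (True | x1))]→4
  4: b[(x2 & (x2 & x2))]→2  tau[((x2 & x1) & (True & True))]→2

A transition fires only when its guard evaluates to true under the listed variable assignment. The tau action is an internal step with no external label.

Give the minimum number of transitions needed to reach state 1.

BFS to 1:
  depth 0: {0}
  depth 1: {2}
  depth 2: {1}
depth(1)=2, e.g. b·b

Answer: 2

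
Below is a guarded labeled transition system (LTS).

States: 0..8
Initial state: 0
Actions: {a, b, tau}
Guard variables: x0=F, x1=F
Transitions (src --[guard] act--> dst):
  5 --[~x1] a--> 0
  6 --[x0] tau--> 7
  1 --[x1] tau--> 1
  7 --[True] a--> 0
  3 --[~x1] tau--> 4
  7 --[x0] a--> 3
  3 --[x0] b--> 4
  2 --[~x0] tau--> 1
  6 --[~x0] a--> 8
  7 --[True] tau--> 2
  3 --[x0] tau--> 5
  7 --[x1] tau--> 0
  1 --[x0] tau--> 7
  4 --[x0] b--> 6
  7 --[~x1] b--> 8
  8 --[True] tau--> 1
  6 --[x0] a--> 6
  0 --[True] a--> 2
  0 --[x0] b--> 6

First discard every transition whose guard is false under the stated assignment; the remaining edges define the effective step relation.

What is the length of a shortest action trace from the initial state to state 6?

Answer: UNREACHABLE

Working:
BFS to 6:
  Layer 0: {0}
  Layer 1: {2}
  Layer 2: {1}
6 never appears.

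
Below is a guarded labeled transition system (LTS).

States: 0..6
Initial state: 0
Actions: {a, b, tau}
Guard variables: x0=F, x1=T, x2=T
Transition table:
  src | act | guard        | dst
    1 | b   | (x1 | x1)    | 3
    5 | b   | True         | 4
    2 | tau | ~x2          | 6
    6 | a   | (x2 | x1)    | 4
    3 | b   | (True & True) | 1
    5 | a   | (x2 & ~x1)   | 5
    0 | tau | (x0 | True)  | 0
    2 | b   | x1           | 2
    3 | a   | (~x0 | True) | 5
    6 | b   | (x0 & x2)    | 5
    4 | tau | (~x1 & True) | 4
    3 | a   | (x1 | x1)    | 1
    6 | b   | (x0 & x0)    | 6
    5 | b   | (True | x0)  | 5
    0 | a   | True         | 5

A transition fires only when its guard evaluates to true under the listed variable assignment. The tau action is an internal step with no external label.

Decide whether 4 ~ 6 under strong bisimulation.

Answer: NOT BISIMILAR

Working:
Refine partition for ~:
  round 0: {{0,1,2,3,4,5,6}}
  round 1: {{0},{1,2,5},{3},{4},{6}}
  round 2: {{0},{1},{2},{3},{4},{5},{6}}
7 equivalence class(es) (converged in 3)
class of 4: {4}; class of 6: {6}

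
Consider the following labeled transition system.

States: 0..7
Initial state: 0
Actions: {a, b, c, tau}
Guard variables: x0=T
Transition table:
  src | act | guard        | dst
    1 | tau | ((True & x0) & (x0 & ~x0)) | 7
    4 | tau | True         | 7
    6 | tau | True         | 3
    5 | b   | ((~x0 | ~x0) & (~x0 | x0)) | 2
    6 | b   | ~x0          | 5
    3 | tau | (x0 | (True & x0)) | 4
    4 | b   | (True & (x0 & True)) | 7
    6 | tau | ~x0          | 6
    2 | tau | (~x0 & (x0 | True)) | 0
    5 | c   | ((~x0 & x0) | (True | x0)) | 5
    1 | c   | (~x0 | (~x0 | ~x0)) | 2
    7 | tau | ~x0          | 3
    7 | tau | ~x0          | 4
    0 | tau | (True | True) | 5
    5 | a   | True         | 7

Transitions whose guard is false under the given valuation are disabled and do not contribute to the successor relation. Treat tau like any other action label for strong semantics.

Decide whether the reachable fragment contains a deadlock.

R = {0,5,7}
  0: tau→5  [deg 1]
  5: a→7  c→5  [deg 2]
  7: ∅  [no exit]
Path to 7: tau·a

Answer: DEADLOCK at state 7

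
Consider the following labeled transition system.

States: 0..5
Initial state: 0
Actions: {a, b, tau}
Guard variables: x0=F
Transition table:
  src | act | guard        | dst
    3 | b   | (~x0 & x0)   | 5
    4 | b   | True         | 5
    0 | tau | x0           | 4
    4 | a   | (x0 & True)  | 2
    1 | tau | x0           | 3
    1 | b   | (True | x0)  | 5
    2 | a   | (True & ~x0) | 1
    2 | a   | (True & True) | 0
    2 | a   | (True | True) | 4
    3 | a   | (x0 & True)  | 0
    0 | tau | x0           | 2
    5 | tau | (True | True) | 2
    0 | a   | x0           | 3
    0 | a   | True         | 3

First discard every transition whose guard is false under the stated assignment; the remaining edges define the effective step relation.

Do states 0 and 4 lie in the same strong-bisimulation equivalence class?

Answer: NOT BISIMILAR

Analysis:
Refine partition for ~:
  P[0] = {{0,1,2,3,4,5}}
  P[1] = {{0,2},{1,4},{3},{5}}
  P[2] = {{0},{1,4},{2},{3},{5}}
5 equivalence class(es) (converged in 3)
[0]={0}  [4]={1,4}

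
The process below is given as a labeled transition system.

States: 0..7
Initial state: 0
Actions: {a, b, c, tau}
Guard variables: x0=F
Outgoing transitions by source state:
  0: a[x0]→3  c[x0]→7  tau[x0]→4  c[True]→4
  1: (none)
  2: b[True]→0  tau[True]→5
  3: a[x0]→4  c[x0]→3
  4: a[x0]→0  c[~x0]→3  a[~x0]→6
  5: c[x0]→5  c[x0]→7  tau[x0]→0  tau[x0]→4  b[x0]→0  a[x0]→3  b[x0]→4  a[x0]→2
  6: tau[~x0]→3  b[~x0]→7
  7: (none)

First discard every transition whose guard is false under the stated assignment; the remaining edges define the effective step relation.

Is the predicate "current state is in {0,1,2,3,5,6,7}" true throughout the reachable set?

Answer: INVARIANT VIOLATED at state 4

Analysis:
Safe = {0,1,2,3,5,6,7}
R = {0,3,4,6,7}
  0: safe
  3: safe
  4: ✗ unsafe
  6: safe
  7: safe
reach 4 via c — violates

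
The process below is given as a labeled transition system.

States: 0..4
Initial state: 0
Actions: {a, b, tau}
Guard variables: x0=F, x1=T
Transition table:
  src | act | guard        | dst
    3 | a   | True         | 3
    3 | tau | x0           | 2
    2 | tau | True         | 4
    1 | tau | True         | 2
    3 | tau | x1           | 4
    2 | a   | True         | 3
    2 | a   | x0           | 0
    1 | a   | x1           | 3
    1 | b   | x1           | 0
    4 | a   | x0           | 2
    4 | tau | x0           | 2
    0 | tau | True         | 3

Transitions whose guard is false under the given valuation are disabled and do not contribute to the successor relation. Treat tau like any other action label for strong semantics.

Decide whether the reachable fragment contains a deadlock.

Answer: DEADLOCK at state 4

Trace:
R = {0,3,4}
  0: tau→3  [deg 1]
  3: a→3  tau→4  [deg 2]
  4: ∅  [STUCK]
Path to 4: tau·tau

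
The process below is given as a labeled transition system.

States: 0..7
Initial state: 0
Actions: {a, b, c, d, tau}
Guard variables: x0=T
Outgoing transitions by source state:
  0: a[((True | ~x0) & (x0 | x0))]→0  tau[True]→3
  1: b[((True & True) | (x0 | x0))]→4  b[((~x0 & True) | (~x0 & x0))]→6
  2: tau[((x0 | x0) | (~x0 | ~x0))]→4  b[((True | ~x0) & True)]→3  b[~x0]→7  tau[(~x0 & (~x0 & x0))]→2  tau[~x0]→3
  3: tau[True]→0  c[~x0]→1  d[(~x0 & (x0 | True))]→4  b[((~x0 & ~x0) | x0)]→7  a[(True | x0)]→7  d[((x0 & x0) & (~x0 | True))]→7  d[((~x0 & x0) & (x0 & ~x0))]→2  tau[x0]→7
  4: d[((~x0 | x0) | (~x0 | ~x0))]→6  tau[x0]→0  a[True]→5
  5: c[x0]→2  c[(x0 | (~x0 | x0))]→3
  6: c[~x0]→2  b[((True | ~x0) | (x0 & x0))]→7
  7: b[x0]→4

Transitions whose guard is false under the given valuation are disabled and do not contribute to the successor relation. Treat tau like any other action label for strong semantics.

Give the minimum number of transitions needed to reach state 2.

Layered search for 2:
  depth 0: {0}
  depth 1: {3}
  depth 2: {7}
  depth 3: {4}
  depth 4: {5,6}
  depth 5: {2}
depth(2)=5, e.g. tau·a·b·a·c

Answer: 5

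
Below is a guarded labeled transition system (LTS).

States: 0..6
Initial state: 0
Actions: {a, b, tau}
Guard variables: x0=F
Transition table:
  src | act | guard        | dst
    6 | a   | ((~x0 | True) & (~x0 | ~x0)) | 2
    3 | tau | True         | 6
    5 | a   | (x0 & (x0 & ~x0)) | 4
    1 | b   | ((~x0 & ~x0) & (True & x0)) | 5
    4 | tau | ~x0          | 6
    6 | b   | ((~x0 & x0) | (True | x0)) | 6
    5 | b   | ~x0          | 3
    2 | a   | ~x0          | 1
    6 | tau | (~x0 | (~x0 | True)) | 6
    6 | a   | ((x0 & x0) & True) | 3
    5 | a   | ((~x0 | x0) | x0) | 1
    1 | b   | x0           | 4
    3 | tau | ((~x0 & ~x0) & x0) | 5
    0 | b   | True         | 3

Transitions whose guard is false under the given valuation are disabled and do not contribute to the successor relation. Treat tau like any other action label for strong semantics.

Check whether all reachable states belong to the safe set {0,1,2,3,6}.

Allowed set {0,1,2,3,6}
Reachable = {0,1,2,3,6}
  0: ok
  1: ok
  2: ok
  3: ok
  6: ok

Answer: INVARIANT HOLDS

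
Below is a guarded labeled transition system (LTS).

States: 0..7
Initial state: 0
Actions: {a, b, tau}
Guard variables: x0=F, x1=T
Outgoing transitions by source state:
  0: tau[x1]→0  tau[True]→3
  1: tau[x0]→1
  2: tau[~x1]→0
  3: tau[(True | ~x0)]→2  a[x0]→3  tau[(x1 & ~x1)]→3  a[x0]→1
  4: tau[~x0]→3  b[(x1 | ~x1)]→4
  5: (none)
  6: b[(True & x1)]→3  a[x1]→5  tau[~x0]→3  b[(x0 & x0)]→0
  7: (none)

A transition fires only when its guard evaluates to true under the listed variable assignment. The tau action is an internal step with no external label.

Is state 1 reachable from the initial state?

Answer: UNREACHABLE

Analysis:
After dropping false guards: 8 live edges.
L0 = {0}
L1 = {3}  cumulative {0,3}
L2 = {2}  cumulative {0,2,3}
Reach set: {0,2,3}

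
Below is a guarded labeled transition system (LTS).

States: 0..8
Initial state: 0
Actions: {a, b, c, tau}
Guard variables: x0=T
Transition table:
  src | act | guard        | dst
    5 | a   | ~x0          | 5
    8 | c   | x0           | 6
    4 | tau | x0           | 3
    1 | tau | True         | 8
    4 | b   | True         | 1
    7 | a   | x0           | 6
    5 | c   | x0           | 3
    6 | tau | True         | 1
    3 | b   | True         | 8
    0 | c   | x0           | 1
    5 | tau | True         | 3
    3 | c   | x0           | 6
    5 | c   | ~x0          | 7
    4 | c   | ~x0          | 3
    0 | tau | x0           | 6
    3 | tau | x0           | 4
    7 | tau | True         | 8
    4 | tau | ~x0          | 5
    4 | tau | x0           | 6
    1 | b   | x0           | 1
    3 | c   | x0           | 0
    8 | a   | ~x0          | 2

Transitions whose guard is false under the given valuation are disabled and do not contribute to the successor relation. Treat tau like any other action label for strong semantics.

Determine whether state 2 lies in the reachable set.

After dropping false guards: 17 live edges.
Layer 0: {0}
Layer 1: {1,6}  cumulative {0,1,6}
Layer 2: {8}  cumulative {0,1,6,8}
R = {0,1,6,8}

Answer: UNREACHABLE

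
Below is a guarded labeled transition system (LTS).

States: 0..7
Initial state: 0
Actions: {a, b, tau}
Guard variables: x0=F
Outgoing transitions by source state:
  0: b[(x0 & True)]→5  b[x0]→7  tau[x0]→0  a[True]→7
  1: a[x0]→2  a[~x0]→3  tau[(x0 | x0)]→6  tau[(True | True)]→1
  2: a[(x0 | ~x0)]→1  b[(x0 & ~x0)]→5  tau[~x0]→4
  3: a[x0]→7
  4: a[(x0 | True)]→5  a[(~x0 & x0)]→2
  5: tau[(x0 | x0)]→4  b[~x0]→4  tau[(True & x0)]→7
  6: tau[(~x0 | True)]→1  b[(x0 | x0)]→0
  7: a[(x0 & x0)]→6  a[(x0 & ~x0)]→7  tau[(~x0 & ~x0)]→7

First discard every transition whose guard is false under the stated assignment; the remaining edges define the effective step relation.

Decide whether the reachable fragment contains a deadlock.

Reachable = {0,7}
  0: a→7  [1 out]
  7: tau→7  [1 out]

Answer: DEADLOCK-FREE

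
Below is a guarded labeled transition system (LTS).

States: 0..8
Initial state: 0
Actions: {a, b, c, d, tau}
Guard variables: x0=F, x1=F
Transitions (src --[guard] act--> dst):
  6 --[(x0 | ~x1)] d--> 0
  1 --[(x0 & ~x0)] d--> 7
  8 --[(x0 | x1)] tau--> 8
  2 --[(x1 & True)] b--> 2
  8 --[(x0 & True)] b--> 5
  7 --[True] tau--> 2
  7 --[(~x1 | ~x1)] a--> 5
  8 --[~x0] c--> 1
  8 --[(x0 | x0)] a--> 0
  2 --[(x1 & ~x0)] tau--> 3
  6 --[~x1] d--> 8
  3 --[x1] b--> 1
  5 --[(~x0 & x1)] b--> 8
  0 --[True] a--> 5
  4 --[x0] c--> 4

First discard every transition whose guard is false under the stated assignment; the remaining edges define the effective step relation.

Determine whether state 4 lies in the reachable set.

Guard filter leaves 6 enabled edge(s).
L0 = {0}
L1 = {5}  now seen {0,5}
Reachable = {0,5}

Answer: UNREACHABLE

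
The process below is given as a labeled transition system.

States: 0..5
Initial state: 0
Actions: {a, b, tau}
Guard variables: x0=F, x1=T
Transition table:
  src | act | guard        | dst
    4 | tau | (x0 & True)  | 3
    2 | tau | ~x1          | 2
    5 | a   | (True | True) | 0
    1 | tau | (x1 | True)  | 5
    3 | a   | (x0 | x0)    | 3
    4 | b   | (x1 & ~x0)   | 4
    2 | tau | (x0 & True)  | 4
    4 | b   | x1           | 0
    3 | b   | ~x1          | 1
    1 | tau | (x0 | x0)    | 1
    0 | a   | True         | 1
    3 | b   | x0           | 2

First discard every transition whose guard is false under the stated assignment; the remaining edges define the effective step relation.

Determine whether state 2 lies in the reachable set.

Guard filter leaves 5 enabled edge(s).
Layer 0: {0}
Layer 1: {1}  cumulative {0,1}
Layer 2: {5}  cumulative {0,1,5}
R = {0,1,5}

Answer: UNREACHABLE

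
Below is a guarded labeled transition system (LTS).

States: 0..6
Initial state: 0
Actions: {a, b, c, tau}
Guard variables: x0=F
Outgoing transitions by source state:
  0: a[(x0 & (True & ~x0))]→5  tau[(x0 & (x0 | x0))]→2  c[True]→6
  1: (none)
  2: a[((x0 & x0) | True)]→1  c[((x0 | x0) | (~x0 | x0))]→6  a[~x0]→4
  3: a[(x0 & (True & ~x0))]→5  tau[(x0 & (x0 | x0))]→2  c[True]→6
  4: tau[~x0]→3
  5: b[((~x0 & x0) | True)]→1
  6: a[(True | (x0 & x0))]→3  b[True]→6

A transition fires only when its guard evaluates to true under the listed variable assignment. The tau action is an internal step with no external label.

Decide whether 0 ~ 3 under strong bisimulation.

Answer: BISIMILAR

Trace:
Bisimulation quotient by refinement:
  π0 = {{0,1,2,3,4,5,6}}
  π1 = {{0,3},{1},{2},{4},{5},{6}}
Fixed point at round 2; 6 class(es).
0∈{0,3}, 3∈{0,3}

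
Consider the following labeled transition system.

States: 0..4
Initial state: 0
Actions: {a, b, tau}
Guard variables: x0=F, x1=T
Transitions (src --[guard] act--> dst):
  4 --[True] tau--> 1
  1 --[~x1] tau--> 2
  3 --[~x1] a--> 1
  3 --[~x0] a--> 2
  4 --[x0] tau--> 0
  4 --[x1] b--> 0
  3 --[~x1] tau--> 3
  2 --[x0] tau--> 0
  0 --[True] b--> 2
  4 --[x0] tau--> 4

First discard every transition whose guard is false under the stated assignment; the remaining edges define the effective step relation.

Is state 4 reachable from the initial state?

After dropping false guards: 4 live edges.
L0 = {0}
L1 = {2}  total {0,2}
Reach set: {0,2}

Answer: UNREACHABLE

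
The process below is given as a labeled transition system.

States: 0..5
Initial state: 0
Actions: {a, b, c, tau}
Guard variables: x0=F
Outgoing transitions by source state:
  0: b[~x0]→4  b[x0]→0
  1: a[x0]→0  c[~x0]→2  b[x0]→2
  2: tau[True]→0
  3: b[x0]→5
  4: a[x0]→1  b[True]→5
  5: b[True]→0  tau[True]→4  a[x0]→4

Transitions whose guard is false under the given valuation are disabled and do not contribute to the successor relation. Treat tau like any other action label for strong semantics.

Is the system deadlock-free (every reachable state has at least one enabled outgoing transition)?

Answer: DEADLOCK-FREE

Working:
Reachable = {0,4,5}
  0: b→4  [1 exit(s)]
  4: b→5  [1 exit(s)]
  5: b→0  tau→4  [2 exit(s)]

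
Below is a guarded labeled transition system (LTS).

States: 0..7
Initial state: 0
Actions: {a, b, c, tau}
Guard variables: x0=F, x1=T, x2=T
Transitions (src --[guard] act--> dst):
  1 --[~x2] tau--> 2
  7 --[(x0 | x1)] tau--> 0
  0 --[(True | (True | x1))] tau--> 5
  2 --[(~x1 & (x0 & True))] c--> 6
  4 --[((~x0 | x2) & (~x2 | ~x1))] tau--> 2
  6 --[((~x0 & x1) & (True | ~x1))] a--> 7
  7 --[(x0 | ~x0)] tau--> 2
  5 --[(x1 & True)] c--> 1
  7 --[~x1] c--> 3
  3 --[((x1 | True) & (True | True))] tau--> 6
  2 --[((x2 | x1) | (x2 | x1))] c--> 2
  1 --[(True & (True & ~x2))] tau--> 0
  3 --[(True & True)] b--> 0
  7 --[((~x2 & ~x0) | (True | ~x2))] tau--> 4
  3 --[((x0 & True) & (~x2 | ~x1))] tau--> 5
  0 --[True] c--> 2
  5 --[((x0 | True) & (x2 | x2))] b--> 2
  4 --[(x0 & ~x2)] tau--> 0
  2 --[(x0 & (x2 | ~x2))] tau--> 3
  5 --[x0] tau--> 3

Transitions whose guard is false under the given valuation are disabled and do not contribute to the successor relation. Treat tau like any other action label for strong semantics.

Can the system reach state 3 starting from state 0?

Answer: UNREACHABLE

Analysis:
After dropping false guards: 11 live edges.
L0 = {0}
L1 = {2,5}  now seen {0,2,5}
L2 = {1}  now seen {0,1,2,5}
Reach set: {0,1,2,5}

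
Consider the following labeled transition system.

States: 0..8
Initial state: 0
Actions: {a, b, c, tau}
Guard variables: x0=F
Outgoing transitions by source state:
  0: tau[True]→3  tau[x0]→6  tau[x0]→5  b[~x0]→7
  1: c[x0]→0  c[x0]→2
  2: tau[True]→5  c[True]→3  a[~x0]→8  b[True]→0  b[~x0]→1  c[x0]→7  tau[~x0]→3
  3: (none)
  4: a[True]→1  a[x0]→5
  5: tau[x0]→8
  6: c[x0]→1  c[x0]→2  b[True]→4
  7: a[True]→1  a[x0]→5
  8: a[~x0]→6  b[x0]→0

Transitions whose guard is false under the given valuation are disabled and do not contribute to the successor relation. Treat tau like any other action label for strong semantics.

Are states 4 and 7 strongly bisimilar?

Bisimulation quotient by refinement:
  π0 = {{0,1,2,3,4,5,6,7,8}}
  π1 = {{0},{1,3,5},{2},{4,7,8},{6}}
  π2 = {{0},{1,3,5},{2},{4,7},{6},{8}}
6 equivalence class(es) (converged in 3)
4∈{4,7}, 7∈{4,7}

Answer: BISIMILAR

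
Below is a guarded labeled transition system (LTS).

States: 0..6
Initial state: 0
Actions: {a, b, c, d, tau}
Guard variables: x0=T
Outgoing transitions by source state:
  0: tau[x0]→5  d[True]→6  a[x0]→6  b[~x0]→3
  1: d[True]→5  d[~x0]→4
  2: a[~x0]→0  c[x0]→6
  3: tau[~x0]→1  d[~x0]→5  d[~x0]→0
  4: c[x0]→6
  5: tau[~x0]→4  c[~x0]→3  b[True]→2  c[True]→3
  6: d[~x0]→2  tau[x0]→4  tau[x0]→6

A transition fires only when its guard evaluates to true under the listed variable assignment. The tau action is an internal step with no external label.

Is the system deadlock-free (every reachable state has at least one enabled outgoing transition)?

Answer: DEADLOCK at state 3

Working:
Reachable = {0,2,3,4,5,6}
  0: a→6  d→6  tau→5  [3 exit(s)]
  2: c→6  [1 exit(s)]
  3: ∅  [STUCK]
  4: c→6  [1 exit(s)]
  5: b→2  c→3  [2 exit(s)]
  6: tau→4  tau→6  [2 exit(s)]
Path to 3: tau·c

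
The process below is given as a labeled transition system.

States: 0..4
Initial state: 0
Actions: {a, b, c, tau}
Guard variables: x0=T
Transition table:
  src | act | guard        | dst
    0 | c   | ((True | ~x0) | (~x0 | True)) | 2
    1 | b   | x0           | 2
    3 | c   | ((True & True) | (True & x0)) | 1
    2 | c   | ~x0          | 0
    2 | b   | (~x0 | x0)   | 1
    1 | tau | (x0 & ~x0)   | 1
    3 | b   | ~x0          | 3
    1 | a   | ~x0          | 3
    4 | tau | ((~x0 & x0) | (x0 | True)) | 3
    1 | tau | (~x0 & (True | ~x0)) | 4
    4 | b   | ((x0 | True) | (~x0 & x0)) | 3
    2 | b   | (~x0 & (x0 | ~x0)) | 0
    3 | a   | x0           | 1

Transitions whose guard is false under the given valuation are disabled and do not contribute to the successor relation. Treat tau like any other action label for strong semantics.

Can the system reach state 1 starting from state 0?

Guard filter leaves 7 enabled edge(s).
depth 0: {0}
depth 1: {2}  now seen {0,2}
depth 2: {1}  now seen {0,1,2}
Reach set: {0,1,2}
witness 1: c·b

Answer: REACHABLE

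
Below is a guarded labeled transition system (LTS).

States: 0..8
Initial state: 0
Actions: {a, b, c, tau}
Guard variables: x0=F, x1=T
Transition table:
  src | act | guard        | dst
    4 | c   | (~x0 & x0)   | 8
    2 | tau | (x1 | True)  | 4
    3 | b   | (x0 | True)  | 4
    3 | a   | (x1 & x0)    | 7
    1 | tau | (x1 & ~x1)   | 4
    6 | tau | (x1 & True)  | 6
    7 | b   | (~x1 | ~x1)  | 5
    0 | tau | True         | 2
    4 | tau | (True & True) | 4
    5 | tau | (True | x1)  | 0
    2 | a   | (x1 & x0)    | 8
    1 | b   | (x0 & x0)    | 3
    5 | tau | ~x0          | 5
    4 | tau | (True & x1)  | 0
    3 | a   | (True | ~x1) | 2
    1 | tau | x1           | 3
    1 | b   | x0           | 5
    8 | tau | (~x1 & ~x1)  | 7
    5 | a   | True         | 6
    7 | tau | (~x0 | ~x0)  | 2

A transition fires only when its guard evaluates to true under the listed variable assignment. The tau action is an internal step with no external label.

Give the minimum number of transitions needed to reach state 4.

Layered search for 4:
  Layer 0: {0}
  Layer 1: {2}
  Layer 2: {4}
first hit 4 at d=2 via tau·tau

Answer: 2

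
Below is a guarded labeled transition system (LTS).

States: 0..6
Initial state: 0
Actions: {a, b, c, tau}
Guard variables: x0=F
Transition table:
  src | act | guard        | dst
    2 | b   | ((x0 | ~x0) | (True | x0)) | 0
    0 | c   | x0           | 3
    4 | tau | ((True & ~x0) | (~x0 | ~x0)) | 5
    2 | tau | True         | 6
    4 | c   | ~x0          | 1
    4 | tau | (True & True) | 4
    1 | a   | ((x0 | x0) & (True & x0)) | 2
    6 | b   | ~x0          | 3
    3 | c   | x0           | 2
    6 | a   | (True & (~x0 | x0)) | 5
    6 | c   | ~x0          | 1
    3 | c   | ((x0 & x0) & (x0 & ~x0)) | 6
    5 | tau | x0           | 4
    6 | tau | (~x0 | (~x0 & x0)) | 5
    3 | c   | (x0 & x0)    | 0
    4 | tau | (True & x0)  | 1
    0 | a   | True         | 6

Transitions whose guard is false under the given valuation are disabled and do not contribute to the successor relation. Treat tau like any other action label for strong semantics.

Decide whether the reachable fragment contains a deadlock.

Answer: DEADLOCK at state 1

Working:
R = {0,1,3,5,6}
  0: a→6  [deg 1]
  1: ∅  [deadlock]
  3: ∅  [deadlock]
  5: ∅  [deadlock]
  6: a→5  b→3  c→1  tau→5  [deg 4]
witness 1: a·c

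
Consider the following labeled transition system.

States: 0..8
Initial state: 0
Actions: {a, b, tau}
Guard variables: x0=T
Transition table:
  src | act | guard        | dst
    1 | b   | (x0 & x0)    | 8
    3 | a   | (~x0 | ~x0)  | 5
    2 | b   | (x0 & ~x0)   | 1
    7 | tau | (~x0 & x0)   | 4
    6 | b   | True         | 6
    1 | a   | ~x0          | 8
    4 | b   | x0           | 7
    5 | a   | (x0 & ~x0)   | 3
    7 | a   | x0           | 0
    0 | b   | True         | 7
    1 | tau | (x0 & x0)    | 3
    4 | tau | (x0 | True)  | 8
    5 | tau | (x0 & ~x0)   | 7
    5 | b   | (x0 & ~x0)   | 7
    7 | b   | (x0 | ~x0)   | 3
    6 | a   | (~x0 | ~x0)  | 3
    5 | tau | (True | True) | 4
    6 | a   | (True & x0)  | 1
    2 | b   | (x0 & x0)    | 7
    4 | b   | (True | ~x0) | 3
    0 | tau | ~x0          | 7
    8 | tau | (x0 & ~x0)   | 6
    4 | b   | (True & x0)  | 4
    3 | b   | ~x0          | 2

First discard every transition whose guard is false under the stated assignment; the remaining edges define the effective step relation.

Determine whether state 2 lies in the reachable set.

Answer: UNREACHABLE

Trace:
After dropping false guards: 13 live edges.
Layer 0: {0}
Layer 1: {7}  total {0,7}
Layer 2: {3}  total {0,3,7}
R = {0,3,7}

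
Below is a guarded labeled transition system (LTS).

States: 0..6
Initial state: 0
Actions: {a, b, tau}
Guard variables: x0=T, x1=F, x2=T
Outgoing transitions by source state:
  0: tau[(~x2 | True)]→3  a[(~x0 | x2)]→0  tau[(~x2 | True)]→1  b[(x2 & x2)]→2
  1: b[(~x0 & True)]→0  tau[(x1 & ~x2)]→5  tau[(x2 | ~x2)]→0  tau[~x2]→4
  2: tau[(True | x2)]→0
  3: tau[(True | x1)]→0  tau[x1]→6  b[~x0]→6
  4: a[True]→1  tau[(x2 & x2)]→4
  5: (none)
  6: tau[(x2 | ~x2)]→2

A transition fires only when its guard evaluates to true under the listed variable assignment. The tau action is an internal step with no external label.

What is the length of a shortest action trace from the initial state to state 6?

Answer: UNREACHABLE

Working:
BFS to 6:
  depth 0: {0}
  depth 1: {1,2,3}
6 never appears.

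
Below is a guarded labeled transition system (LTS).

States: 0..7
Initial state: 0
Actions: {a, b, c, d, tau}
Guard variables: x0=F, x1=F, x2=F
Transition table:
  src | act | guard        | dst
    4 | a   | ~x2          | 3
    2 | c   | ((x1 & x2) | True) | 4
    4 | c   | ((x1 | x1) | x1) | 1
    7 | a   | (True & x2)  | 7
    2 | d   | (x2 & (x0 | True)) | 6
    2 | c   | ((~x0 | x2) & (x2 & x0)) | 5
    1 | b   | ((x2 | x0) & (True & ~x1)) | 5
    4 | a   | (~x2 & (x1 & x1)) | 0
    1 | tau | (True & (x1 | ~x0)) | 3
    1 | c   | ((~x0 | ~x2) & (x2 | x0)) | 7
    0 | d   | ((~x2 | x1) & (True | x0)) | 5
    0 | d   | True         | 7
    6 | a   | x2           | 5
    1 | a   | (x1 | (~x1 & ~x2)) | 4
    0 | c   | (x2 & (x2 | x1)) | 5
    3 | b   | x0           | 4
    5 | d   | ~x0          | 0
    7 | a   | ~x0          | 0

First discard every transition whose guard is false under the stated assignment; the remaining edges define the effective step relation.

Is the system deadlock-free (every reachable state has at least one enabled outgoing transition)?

Reach set: {0,5,7}
  0: d→5  d→7  [2 exit(s)]
  5: d→0  [1 exit(s)]
  7: a→0  [1 exit(s)]

Answer: DEADLOCK-FREE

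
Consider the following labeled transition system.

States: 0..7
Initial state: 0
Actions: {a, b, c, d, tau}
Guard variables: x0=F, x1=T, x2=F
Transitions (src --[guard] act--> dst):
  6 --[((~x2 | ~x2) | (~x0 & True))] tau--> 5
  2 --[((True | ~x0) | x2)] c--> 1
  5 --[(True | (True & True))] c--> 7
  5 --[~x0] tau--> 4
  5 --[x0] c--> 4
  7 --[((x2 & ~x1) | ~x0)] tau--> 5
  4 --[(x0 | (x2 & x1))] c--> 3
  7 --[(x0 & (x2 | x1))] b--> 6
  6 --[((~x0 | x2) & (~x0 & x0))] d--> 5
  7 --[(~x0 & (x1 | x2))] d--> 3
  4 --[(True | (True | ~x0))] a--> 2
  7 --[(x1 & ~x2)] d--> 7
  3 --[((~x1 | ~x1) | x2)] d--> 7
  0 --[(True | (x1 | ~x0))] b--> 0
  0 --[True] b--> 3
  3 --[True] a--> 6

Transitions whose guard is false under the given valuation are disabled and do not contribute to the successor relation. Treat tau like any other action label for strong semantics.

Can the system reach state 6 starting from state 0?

Answer: REACHABLE

Trace:
After dropping false guards: 11 live edges.
Layer 0: {0}
Layer 1: {3}  cumulative {0,3}
Layer 2: {6}  cumulative {0,3,6}
Layer 3: {5}  cumulative {0,3,5,6}
Layer 4: {4,7}  cumulative {0,3,4,5,6,7}
Layer 5: {2}  cumulative {0,2,3,4,5,6,7}
Layer 6: {1}  cumulative {0,1,2,3,4,5,6,7}
R = {0,1,2,3,4,5,6,7}
Path to 6: b·a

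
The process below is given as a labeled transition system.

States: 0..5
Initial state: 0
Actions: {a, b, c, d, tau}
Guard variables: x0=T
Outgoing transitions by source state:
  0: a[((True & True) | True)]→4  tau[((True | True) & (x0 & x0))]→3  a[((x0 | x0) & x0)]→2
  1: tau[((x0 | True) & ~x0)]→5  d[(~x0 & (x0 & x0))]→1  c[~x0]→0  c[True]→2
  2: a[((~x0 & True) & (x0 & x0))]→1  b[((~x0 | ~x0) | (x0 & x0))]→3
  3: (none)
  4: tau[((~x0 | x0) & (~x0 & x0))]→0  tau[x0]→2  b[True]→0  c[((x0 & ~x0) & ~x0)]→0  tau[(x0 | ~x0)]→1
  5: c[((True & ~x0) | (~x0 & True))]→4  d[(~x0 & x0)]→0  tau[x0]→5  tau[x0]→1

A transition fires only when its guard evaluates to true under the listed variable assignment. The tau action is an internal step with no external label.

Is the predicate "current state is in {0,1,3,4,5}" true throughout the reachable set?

Allowed set {0,1,3,4,5}
Reachable = {0,1,2,3,4}
  0: safe
  1: safe
  2: VIOLATES
  3: safe
  4: safe
reach 2 via a — violates

Answer: INVARIANT VIOLATED at state 2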